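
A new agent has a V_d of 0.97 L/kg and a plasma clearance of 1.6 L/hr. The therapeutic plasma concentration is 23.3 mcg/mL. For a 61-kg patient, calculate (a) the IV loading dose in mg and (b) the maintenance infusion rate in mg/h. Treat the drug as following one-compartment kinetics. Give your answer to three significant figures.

(a) 1380 mg; (b) 37.3 mg/h

Total Vd = 0.97 × 61 = 59.17 L
LD = Vd · C_target = 59.17 × 23.3 = 1379 mg
Infusion rate = 1.600 L/h × 23.3 mg/L = 37.28 mg/h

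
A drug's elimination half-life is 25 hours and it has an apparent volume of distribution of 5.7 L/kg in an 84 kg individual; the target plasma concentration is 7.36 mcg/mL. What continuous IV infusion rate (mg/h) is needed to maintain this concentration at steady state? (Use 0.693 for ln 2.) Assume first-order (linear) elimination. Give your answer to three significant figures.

97.7 mg/h

Vd(total) = 84 kg × 5.7 L/kg = 478.8 L
CL = ln 2 · Vd / t½ = 0.693 × 478.8 / 25 = 13.27 L/h
Infusion rate = CL × Css = 13.27 × 7.36 = 97.67 mg/h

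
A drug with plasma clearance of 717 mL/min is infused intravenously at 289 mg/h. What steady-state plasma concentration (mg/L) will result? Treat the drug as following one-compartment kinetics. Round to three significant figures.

Convert clearance: 717 mL/min × 60 min/h ÷ 1000 mL/L = 43.02 L/h
Css = rate / CL = 289 / 43.02 = 6.718 mg/L

6.72 mg/L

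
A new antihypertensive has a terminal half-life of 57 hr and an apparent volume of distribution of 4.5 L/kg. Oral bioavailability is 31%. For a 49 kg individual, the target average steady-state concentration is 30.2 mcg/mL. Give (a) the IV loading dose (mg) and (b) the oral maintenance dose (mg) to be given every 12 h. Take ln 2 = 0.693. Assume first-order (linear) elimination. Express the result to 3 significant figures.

(a) 6660 mg; (b) 3130 mg

Total Vd = 4.5 × 49 = 220.5 L
LD = Vd × C = 220.5 × 30.2 = 6659 mg
CL = 0.693 × Vd / t½ = 0.693 × 220.5 / 57 = 2.681 L/h
D = CL × Css × τ / F = 2.681 × 30.2 × 12 / 0.31 = 3134 mg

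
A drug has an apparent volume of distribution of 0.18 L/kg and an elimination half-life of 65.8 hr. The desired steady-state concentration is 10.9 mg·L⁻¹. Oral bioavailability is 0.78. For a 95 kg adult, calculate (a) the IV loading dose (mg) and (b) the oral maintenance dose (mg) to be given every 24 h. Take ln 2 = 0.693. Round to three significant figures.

(a) 186 mg; (b) 60.4 mg

Vd = 0.18 L/kg × 95 kg = 17.10 L
LD = Vd × C = 17.10 × 10.9 = 186.4 mg
CL = 0.693 × Vd / t½ = 0.693 × 17.10 / 65.8 = 0.1801 L/h
D = CL × Css × τ / F = 0.1801 × 10.9 × 24 / 0.78 = 60.40 mg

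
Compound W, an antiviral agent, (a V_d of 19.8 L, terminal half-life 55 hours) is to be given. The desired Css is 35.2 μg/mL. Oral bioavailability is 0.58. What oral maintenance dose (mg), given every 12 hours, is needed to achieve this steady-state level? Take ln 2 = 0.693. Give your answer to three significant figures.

CL = 0.693 × Vd / t½ = 0.693 × 19.80 / 55 = 0.2495 L/h
D = CL × Css × τ / F = 0.2495 × 35.2 × 12 / 0.58 = 181.7 mg

182 mg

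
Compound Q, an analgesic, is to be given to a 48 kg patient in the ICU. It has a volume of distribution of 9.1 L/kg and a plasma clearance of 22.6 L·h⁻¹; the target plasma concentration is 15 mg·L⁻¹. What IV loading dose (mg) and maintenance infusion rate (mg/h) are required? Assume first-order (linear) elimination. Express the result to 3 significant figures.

(a) 6550 mg; (b) 339 mg/h

Vd = 9.1 L/kg × 48 kg = 436.8 L
Loading: fill Vd to C_target → 436.8 L × 15 mg/L = 6552 mg
Maintenance: replace elimination → rate = CL × Css = 22.60 × 15 = 339.0 mg/h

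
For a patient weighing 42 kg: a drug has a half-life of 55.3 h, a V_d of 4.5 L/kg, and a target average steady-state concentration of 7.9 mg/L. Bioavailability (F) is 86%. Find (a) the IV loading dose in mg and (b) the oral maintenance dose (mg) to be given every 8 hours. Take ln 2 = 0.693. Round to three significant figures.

Vd = 4.5 L/kg × 42 kg = 189.0 L
LD = Vd × C = 189.0 × 7.9 = 1493 mg
CL = 0.693 × Vd / t½ = 0.693 × 189.0 / 55.3 = 2.368 L/h
D = CL × Css × τ / F = 2.368 × 7.9 × 8 / 0.86 = 174.0 mg

(a) 1490 mg; (b) 174 mg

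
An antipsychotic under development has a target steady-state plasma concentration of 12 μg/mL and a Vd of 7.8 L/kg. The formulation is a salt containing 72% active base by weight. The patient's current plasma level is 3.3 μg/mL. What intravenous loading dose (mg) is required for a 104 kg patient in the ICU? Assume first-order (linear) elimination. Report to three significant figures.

9800 mg

Total Vd = 7.8 × 104 = 811.2 L
Concentration deficit ΔC = 12 − 3.3 = 8.700 mg/L
LD = Vd × ΔC / S = 811.2 × 8.700 / 0.72 = 9802 mg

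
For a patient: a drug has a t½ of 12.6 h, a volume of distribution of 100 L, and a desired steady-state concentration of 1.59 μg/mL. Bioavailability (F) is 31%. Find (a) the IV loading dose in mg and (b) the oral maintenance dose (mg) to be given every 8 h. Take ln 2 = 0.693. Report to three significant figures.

LD = Vd × C = 100.0 × 1.59 = 159.0 mg
CL = 0.693 × Vd / t½ = 0.693 × 100.0 / 12.6 = 5.500 L/h
D = CL × Css × τ / F = 5.500 × 1.59 × 8 / 0.31 = 225.7 mg

(a) 159 mg; (b) 226 mg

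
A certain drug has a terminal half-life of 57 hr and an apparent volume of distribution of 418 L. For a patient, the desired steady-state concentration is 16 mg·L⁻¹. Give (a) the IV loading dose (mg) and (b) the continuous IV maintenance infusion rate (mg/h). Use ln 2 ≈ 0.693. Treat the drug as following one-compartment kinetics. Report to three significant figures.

LD = Vd × C = 418.0 × 16 = 6688 mg
CL = 0.693 × Vd / t½ = 0.693 × 418.0 / 57 = 5.082 L/h
Infusion rate = CL × Css = 5.082 × 16 = 81.31 mg/h

(a) 6690 mg; (b) 81.3 mg/h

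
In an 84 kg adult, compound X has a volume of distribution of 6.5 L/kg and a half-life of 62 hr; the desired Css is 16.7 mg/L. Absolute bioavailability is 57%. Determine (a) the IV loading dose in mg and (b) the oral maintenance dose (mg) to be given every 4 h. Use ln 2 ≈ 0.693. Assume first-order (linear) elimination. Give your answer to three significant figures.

Total Vd = 6.5 × 84 = 546.0 L
LD = Vd × C = 546.0 × 16.7 = 9118 mg
CL = 0.693 × Vd / t½ = 0.693 × 546.0 / 62 = 6.103 L/h
D = CL × Css × τ / F = 6.103 × 16.7 × 4 / 0.57 = 715.2 mg

(a) 9120 mg; (b) 715 mg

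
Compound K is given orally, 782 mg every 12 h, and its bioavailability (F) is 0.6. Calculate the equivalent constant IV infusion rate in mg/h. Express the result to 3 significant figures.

39.1 mg/h

Equivalent systemic input: infusion rate = F·D/τ.
Rate = 0.6 × 782 / 12 = 39.10 mg/h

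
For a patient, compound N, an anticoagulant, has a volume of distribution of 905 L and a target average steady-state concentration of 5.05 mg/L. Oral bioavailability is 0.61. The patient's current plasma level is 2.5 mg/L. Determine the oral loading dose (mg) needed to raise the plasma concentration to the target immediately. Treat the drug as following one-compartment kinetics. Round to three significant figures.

3780 mg

Concentration deficit ΔC = 5.05 − 2.5 = 2.550 mg/L
LD = Vd × ΔC / F = 905.0 × 2.550 / 0.61 = 3783 mg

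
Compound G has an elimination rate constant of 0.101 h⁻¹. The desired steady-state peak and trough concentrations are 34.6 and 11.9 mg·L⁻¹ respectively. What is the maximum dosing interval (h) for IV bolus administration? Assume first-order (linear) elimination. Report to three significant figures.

10.6 h

Between IV bolus doses, concentration decays as C = C₀·e^(−kτ), so C_peak/C_trough = e^(kτ).
τ_max = ln(C_peak/C_trough) / k = ln(34.6/11.9) / 0.1010 = 1.067 / 0.1010 = 10.56 h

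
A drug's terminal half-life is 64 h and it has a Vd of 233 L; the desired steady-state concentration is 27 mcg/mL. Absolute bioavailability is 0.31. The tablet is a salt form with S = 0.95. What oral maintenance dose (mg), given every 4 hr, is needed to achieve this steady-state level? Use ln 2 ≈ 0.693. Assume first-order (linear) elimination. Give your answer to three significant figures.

925 mg

CL = ln 2 · Vd / t½ = 0.693 × 233.0 / 64 = 2.523 L/h
D = CL × Css × τ / F / S = 2.523 × 27 × 4 / 0.31 / 0.95 = 925.2 mg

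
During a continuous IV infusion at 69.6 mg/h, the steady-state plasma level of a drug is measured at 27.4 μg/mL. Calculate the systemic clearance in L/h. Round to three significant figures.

At steady state, infusion rate = CL × Css, so CL = rate / Css.
CL = 69.6 / 27.4 = 2.540 L/h

2.54 L/h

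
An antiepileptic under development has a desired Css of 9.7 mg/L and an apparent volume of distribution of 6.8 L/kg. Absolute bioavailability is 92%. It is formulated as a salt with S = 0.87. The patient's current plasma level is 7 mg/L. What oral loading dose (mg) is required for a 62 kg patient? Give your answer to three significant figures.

1420 mg

Vd = 6.8 L/kg × 62 kg = 421.6 L
Concentration deficit ΔC = 9.7 − 7 = 2.700 mg/L
LD = Vd × ΔC / F / S = 421.6 × 2.700 / 0.92 / 0.87 = 1422 mg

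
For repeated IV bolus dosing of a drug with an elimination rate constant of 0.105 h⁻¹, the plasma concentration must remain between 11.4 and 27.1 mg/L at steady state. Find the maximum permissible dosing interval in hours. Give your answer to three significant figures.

Between IV bolus doses, concentration decays as C = C₀·e^(−kτ), so C_peak/C_trough = e^(kτ).
τ_max = ln(C_peak/C_trough) / k = ln(27.1/11.4) / 0.1050 = 0.8659 / 0.1050 = 8.247 h

8.25 h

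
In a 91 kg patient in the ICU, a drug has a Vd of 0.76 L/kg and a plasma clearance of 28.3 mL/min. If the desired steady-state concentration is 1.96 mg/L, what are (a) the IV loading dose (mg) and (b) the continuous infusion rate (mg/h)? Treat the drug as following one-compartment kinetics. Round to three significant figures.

Total Vd = 0.76 × 91 = 69.16 L
Loading dose = Vd × C = 69.16 × 1.96 = 135.6 mg
CL = 28.3 mL/min × 60/1000 = 1.698 L/h
Maintenance infusion rate = CL × Css = 1.698 × 1.96 = 3.328 mg/h

(a) 136 mg; (b) 3.33 mg/h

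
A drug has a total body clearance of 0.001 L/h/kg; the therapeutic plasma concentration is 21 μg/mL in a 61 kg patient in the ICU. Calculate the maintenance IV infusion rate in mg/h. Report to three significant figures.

CL = 0.001 L/h/kg × 61 kg = 0.06100 L/h
Infusion rate = CL · Css = 0.06100 L/h × 21 mg/L = 1.281 mg/h

1.28 mg/h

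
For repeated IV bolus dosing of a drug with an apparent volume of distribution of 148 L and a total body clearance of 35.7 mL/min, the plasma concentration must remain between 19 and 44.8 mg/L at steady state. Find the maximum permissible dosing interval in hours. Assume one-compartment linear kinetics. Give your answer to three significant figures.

CL = 35.7 mL/min × 60/1000 = 2.142 L/h
k = CL / Vd = 2.142 / 148.0 = 0.01447 h⁻¹
Between IV bolus doses, concentration decays as C = C₀·e^(−kτ), so C_peak/C_trough = e^(kτ).
τ_max = ln(C_peak/C_trough) / k = ln(44.8/19) / 0.01447 = 0.8578 / 0.01447 = 59.28 h

59.3 h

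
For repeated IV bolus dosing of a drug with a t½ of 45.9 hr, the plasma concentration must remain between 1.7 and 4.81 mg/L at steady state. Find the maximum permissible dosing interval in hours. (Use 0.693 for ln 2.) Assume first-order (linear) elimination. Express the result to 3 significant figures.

k = 0.693 / t½ = 0.693 / 45.9 = 0.01510 h⁻¹
Between IV bolus doses, concentration decays as C = C₀·e^(−kτ), so C_peak/C_trough = e^(kτ).
τ_max = ln(C_peak/C_trough) / k = ln(4.81/1.7) / 0.01510 = 1.040 / 0.01510 = 68.87 h

68.9 h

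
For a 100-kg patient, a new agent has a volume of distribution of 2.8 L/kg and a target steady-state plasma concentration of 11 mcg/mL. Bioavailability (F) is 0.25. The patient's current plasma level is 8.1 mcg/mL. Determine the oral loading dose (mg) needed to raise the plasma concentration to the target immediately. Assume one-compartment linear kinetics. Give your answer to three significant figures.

3250 mg

Vd = 2.8 L/kg × 100 kg = 280.0 L
Concentration deficit ΔC = 11 − 8.1 = 2.900 mg/L
LD = Vd × ΔC / F = 280.0 × 2.900 / 0.25 = 3248 mg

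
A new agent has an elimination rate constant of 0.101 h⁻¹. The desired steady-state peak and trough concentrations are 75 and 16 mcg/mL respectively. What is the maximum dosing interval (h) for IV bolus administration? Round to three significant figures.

15.3 h

Between IV bolus doses, concentration decays as C = C₀·e^(−kτ), so C_peak/C_trough = e^(kτ).
τ_max = ln(C_peak/C_trough) / k = ln(75/16) / 0.1010 = 1.545 / 0.1010 = 15.30 h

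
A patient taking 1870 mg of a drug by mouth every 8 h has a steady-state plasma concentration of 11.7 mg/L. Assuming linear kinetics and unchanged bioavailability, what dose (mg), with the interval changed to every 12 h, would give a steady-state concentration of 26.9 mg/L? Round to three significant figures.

With linear kinetics, Css is proportional to dose rate (D/τ) at fixed clearance.
D₂ = D₁ × (Css,target / Css,current) × (τ₂/τ₁) = 1870 × (26.9/11.7) × (12/8) = 6449 mg

6450 mg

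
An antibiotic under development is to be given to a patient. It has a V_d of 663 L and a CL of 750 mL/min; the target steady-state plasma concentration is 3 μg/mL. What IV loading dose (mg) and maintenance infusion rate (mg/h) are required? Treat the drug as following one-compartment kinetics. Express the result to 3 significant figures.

(a) 1990 mg; (b) 135 mg/h

Loading: fill Vd to C_target → 663.0 L × 3 mg/L = 1989 mg
CL = 750 mL/min × 60/1000 = 45.00 L/h
Maintenance infusion rate = CL × Css = 45.00 × 3 = 135.0 mg/h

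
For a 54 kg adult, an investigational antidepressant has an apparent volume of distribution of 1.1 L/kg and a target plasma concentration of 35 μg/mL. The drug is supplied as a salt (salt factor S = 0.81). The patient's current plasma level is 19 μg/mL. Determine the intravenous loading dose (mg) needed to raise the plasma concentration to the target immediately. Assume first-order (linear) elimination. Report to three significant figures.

1170 mg

Vd = 1.1 L/kg × 54 kg = 59.40 L
Concentration deficit ΔC = 35 − 19 = 16.00 mg/L
LD = Vd × ΔC / S = 59.40 × 16.00 / 0.81 = 1173 mg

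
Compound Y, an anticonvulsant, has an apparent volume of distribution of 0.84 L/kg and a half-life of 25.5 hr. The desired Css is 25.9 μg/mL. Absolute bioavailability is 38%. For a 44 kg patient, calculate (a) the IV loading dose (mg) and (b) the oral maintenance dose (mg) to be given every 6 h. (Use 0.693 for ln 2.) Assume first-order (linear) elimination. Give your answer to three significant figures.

Vd(total) = 44 kg × 0.84 L/kg = 36.96 L
LD = Vd × C = 36.96 × 25.9 = 957.3 mg
CL = 0.693 × Vd / t½ = 0.693 × 36.96 / 25.5 = 1.004 L/h
D = CL × Css × τ / F = 1.004 × 25.9 × 6 / 0.38 = 410.6 mg

(a) 957 mg; (b) 411 mg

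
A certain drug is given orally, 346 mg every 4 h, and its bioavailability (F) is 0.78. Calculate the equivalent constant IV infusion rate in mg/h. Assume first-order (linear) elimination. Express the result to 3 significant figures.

Equivalent systemic input: infusion rate = F·D/τ.
Rate = 0.78 × 346 / 4 = 67.47 mg/h

67.5 mg/h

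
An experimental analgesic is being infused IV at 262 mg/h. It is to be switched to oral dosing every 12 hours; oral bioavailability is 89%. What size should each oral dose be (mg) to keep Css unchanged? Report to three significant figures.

To maintain the same Css, the systemic dosing rate must be unchanged: F·D/τ = infusion rate.
D = rate × τ / F = 262 × 12 / 0.89 = 3533 mg

3530 mg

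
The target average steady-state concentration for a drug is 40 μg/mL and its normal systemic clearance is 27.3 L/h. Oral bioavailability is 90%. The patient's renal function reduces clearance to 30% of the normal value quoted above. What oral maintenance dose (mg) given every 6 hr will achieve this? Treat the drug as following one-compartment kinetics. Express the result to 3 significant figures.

Patient clearance = 0.3 × 27.30 = 8.190 L/h
At steady state, dose per interval replaces the amount cleared in that interval: F·D/τ = CL·Css.
D = CL × Css × τ / F = 8.190 × 40 × 6 / 0.9 = 2184 mg

2180 mg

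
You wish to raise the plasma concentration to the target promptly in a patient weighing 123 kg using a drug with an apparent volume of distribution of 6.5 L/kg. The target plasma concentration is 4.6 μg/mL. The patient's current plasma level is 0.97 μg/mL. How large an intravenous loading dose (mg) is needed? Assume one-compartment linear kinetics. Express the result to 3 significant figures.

2900 mg

Total Vd = 6.5 × 123 = 799.5 L
The loading dose fills Vd to the target concentration.
Concentration deficit ΔC = 4.6 − 0.97 = 3.630 mg/L
LD = Vd × ΔC = 799.5 × 3.630 = 2902 mg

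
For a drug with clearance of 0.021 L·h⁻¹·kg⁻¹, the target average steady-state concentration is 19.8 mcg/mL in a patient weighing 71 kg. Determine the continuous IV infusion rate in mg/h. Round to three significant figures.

29.5 mg/h

CL = 0.021 L·h⁻¹·kg⁻¹ × 71 kg = 1.491 L/h
At steady state, infusion rate equals elimination rate: rate in = CL × Css.
R₀ = 1.491 × 19.8 = 29.52 mg/h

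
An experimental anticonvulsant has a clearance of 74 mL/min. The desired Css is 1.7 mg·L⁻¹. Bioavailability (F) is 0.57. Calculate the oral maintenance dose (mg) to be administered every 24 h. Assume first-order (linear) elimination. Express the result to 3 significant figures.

318 mg

CL = 74 mL/min × 60/1000 = 4.440 L/h
At steady state, dose per interval replaces the amount cleared in that interval: F·D/τ = CL·Css.
D = CL × Css × τ / F = 4.440 × 1.7 × 24 / 0.57 = 317.8 mg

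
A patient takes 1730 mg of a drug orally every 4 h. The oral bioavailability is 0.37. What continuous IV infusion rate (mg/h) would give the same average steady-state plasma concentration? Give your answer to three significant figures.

Equivalent systemic input: infusion rate = F·D/τ.
Rate = 0.37 × 1730 / 4 = 160.0 mg/h

160 mg/h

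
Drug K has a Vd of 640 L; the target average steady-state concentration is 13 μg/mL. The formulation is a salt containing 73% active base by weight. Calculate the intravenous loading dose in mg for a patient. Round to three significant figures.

11400 mg

The loading dose fills Vd to the target concentration.
LD = Vd × C / S = 640.0 × 13.00 / 0.73 = 11400 mg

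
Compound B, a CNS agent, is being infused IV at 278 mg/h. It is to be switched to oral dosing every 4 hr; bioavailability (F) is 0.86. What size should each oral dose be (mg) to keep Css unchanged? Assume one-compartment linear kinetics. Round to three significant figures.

To maintain the same Css, the systemic dosing rate must be unchanged: F·D/τ = infusion rate.
D = rate × τ / F = 278 × 4 / 0.86 = 1293 mg

1290 mg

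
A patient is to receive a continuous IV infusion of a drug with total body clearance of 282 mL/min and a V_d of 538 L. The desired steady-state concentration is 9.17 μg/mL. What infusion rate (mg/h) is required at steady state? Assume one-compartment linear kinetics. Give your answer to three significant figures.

CL = 282 mL/min = 282 × 0.06 = 16.92 L/h
Maintenance depends on clearance, not Vd — rate in must match rate out.
Rate = CL × Css = 16.92 × 9.17 = 155.2 mg/h

155 mg/h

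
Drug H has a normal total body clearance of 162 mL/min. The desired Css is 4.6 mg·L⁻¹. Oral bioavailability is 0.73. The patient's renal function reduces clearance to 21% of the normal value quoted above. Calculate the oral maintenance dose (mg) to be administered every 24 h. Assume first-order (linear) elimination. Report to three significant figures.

309 mg

CL = 162 mL/min × 60/1000 = 9.720 L/h
Patient clearance = 0.21 × 9.720 = 2.041 L/h
At steady state, dose per interval replaces the amount cleared in that interval: F·D/τ = CL·Css.
D = CL × Css × τ / F = 2.041 × 4.6 × 24 / 0.73 = 308.7 mg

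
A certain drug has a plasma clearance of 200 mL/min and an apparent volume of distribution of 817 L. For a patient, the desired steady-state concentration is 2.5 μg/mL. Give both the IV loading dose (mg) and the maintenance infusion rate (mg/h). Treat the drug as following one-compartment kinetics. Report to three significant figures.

(a) 2040 mg; (b) 30.0 mg/h

LD = Vd · C_target = 817.0 × 2.5 = 2043 mg
Convert clearance: 200 mL/min × 60 min/h ÷ 1000 mL/L = 12.00 L/h
Infusion rate = 12.00 L/h × 2.5 mg/L = 30.00 mg/h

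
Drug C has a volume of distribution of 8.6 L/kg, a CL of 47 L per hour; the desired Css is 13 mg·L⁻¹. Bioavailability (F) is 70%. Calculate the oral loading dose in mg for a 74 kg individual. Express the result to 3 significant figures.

11800 mg

Vd = 8.6 L/kg × 74 kg = 636.4 L
The loading dose fills Vd to the target concentration; clearance is irrelevant here.
LD = Vd × C / F = 636.4 × 13.00 / 0.7 = 11820 mg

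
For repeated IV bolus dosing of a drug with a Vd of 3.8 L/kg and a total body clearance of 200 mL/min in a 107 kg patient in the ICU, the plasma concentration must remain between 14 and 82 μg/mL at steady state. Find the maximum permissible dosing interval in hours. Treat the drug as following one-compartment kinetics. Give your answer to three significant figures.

59.9 h

Vd(total) = 107 kg × 3.8 L/kg = 406.6 L
CL = 200 mL/min × 60/1000 = 12.00 L/h
k = CL / Vd = 12.00 / 406.6 = 0.02951 h⁻¹
Between IV bolus doses, concentration decays as C = C₀·e^(−kτ), so C_peak/C_trough = e^(kτ).
τ_max = ln(C_peak/C_trough) / k = ln(82/14) / 0.02951 = 1.768 / 0.02951 = 59.91 h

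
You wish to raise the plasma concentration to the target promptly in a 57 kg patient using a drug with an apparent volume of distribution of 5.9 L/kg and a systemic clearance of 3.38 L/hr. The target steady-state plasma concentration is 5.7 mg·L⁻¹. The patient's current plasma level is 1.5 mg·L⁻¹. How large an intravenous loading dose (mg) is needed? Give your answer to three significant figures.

Vd = 5.9 L/kg × 57 kg = 336.3 L
Concentration deficit ΔC = 5.7 − 1.5 = 4.200 mg/L
LD = Vd × ΔC = 336.3 × 4.200 = 1412 mg

1410 mg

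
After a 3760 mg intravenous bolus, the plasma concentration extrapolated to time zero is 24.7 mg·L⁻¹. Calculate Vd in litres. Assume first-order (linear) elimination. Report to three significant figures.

Immediately after an IV bolus, C₀ = Dose / Vd, so Vd = Dose / C₀.
Vd = 3760 / 24.7 = 152.2 L

152 L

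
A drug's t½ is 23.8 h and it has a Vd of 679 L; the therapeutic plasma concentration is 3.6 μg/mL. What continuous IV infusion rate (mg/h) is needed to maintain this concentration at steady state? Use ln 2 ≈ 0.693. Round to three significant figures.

CL = ln 2 · Vd / t½ = 0.693 × 679.0 / 23.8 = 19.77 L/h
Infusion rate = CL × Css = 19.77 × 3.6 = 71.17 mg/h

71.2 mg/h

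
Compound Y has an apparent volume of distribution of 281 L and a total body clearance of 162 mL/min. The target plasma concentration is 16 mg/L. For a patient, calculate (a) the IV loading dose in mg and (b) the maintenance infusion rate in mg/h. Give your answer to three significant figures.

Loading: fill Vd to C_target → 281.0 L × 16 mg/L = 4496 mg
CL = 162 mL/min = 162 × 0.06 = 9.720 L/h
Infusion rate = 9.720 L/h × 16 mg/L = 155.5 mg/h

(a) 4500 mg; (b) 156 mg/h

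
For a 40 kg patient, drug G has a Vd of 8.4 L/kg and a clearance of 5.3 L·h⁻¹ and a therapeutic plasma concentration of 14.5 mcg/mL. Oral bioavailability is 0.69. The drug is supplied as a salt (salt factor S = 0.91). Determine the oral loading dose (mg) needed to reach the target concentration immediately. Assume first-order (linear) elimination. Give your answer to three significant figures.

Vd(total) = 40 kg × 8.4 L/kg = 336.0 L
The loading dose fills Vd to the target concentration.
LD = Vd × C / F / S = 336.0 × 14.50 / 0.69 / 0.91 = 7759 mg

7760 mg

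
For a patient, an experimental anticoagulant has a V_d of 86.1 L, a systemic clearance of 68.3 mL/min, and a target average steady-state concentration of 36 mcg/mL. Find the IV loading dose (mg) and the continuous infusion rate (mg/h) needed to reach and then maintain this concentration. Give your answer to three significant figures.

LD = Vd · C_target = 86.10 × 36 = 3100 mg
CL = 68.3 mL/min × 60/1000 = 4.098 L/h
Maintenance: replace elimination → rate = CL × Css = 4.098 × 36 = 147.5 mg/h

(a) 3100 mg; (b) 148 mg/h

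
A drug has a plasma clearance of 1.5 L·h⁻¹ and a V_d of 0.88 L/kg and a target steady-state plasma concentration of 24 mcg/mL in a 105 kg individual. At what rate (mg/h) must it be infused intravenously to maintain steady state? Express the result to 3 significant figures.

36.0 mg/h

Maintenance depends on clearance, not Vd — rate in must match rate out.
Rate = CL × Css = 1.500 × 24 = 36.00 mg/h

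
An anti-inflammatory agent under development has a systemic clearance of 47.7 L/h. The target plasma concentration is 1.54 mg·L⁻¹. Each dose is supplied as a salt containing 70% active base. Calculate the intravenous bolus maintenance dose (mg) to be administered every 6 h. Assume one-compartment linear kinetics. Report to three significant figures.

D = CL × Css × τ / S = 47.70 × 1.54 × 6 / 0.7 = 629.6 mg

630 mg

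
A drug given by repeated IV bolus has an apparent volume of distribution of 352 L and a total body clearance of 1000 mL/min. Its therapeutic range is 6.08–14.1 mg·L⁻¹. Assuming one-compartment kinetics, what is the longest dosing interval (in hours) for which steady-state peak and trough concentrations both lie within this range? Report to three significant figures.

4.93 h

CL = 1000 mL/min × 60/1000 = 60.00 L/h
k = CL / Vd = 60.00 / 352.0 = 0.1705 h⁻¹
Between IV bolus doses, concentration decays as C = C₀·e^(−kτ), so C_peak/C_trough = e^(kτ).
τ_max = ln(C_peak/C_trough) / k = ln(14.1/6.08) / 0.1705 = 0.8412 / 0.1705 = 4.934 h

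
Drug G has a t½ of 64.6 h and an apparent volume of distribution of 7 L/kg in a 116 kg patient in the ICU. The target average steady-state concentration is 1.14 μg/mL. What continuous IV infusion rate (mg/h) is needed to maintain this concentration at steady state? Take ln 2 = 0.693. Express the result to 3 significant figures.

9.93 mg/h

Total Vd = 7 × 116 = 812.0 L
CL = ln 2 · Vd / t½ = 0.693 × 812.0 / 64.6 = 8.711 L/h
Infusion rate = CL × Css = 8.711 × 1.14 = 9.931 mg/h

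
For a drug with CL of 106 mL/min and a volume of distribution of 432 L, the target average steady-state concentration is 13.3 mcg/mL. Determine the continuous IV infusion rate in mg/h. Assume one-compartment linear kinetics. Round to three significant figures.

CL = 106 mL/min × 60/1000 = 6.360 L/h
R₀ = 6.360 × 13.3 = 84.59 mg/h

84.6 mg/h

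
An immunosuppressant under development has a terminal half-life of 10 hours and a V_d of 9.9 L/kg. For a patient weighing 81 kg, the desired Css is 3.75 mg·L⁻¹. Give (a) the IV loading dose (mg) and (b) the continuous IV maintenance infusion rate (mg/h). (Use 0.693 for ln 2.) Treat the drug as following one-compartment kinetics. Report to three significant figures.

Vd = 9.9 L/kg × 81 kg = 801.9 L
LD = Vd × C = 801.9 × 3.75 = 3007 mg
CL = 0.693 × Vd / t½ = 0.693 × 801.9 / 10 = 55.57 L/h
Infusion rate = CL × Css = 55.57 × 3.75 = 208.4 mg/h

(a) 3010 mg; (b) 208 mg/h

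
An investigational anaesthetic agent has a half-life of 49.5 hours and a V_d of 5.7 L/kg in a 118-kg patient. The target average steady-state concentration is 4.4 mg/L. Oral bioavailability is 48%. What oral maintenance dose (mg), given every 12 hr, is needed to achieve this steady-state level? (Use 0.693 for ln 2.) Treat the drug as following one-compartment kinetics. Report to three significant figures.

Vd(total) = 118 kg × 5.7 L/kg = 672.6 L
CL = 0.693 × Vd / t½ = 0.693 × 672.6 / 49.5 = 9.416 L/h
D = CL × Css × τ / F = 9.416 × 4.4 × 12 / 0.48 = 1036 mg

1040 mg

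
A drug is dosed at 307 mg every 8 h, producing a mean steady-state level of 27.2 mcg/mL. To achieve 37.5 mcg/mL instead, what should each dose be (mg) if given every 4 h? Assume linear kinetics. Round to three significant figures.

For first-order elimination, Css ∝ F·D/(CL·τ); F and CL are unchanged, so Css ∝ D/τ.
D₂ = D₁ × (Css,target / Css,current) × (τ₂/τ₁) = 307 × (37.5/27.2) × (4/8) = 211.6 mg

212 mg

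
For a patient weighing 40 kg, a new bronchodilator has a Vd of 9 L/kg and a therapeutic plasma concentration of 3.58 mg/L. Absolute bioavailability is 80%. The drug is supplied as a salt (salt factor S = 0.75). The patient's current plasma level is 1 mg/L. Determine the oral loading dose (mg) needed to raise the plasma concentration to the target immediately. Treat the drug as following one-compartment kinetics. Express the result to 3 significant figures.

Vd = 9 L/kg × 40 kg = 360.0 L
Concentration deficit ΔC = 3.58 − 1 = 2.580 mg/L
LD = Vd × ΔC / F / S = 360.0 × 2.580 / 0.8 / 0.75 = 1548 mg

1550 mg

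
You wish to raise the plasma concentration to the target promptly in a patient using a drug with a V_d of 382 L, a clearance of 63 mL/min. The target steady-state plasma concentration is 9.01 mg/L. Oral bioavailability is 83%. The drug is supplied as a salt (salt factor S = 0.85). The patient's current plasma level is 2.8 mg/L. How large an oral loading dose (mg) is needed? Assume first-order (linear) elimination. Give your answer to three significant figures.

The loading dose fills Vd to the target concentration.
Concentration deficit ΔC = 9.01 − 2.8 = 6.210 mg/L
LD = Vd × ΔC / F / S = 382.0 × 6.210 / 0.83 / 0.85 = 3362 mg

3360 mg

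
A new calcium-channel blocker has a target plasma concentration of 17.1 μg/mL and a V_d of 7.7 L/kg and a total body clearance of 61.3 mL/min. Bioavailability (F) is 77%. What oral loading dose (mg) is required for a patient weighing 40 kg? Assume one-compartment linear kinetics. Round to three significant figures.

Vd(total) = 40 kg × 7.7 L/kg = 308.0 L
LD = Vd × C / F = 308.0 × 17.10 / 0.77 = 6840 mg

6840 mg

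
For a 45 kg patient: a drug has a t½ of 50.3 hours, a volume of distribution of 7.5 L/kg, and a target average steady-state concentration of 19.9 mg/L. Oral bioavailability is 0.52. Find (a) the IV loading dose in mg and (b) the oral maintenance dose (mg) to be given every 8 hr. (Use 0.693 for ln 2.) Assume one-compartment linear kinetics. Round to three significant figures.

(a) 6720 mg; (b) 1420 mg

Total Vd = 7.5 × 45 = 337.5 L
LD = Vd × C = 337.5 × 19.9 = 6716 mg
CL = 0.693 × Vd / t½ = 0.693 × 337.5 / 50.3 = 4.650 L/h
D = CL × Css × τ / F = 4.650 × 19.9 × 8 / 0.52 = 1424 mg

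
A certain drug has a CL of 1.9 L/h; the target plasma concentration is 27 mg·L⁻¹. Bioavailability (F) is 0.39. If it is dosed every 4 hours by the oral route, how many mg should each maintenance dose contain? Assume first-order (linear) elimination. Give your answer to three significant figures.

526 mg

At steady state, dose per interval replaces the amount cleared in that interval: F·D/τ = CL·Css.
D = CL × Css × τ / F = 1.900 × 27 × 4 / 0.39 = 526.2 mg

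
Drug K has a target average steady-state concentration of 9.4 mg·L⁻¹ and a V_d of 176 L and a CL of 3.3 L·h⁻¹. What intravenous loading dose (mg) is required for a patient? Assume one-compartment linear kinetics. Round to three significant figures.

1650 mg

LD = Vd × C = 176.0 × 9.400 = 1654 mg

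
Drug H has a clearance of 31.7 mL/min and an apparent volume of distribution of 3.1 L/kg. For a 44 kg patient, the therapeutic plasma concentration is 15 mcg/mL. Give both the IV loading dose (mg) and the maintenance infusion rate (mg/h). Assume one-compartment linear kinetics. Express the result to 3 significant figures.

(a) 2050 mg; (b) 28.5 mg/h

Vd(total) = 44 kg × 3.1 L/kg = 136.4 L
Loading: fill Vd to C_target → 136.4 L × 15 mg/L = 2046 mg
CL = 31.7 mL/min = 31.7 × 0.06 = 1.902 L/h
Maintenance infusion rate = CL × Css = 1.902 × 15 = 28.53 mg/h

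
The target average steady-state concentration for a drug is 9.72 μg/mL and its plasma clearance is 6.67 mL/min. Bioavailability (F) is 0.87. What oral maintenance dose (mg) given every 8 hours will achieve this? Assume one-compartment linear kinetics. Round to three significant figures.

35.8 mg

CL = 6.67 mL/min = 6.67 × 0.06 = 0.4002 L/h
At steady state, dose per interval replaces the amount cleared in that interval: F·D/τ = CL·Css.
D = CL × Css × τ / F = 0.4002 × 9.72 × 8 / 0.87 = 35.77 mg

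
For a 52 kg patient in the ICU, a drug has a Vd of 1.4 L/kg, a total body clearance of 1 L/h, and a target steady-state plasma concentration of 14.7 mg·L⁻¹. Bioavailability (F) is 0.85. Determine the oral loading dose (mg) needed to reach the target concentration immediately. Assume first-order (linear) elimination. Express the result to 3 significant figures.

Total Vd = 1.4 × 52 = 72.80 L
LD = Vd × C / F = 72.80 × 14.70 / 0.85 = 1259 mg

1260 mg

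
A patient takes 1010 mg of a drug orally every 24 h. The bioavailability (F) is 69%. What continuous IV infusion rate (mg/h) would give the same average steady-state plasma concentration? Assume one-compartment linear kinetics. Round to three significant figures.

Equivalent systemic input: infusion rate = F·D/τ.
Rate = 0.69 × 1010 / 24 = 29.04 mg/h

29.0 mg/h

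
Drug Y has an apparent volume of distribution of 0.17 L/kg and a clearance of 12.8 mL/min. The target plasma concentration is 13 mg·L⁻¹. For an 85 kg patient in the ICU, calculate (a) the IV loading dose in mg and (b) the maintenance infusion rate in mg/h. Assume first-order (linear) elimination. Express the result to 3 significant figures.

(a) 188 mg; (b) 9.98 mg/h

Vd = 0.17 L/kg × 85 kg = 14.45 L
LD = Vd · C_target = 14.45 × 13 = 187.9 mg
CL = 12.8 mL/min = 12.8 × 0.06 = 0.7680 L/h
Maintenance: replace elimination → rate = CL × Css = 0.7680 × 13 = 9.984 mg/h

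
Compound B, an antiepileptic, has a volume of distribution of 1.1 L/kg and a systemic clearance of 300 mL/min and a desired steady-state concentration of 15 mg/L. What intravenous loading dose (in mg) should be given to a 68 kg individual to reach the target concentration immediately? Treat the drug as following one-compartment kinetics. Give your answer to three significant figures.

1120 mg

Vd = 1.1 L/kg × 68 kg = 74.80 L
LD is governed by Vd — clearance does not enter the loading-dose calculation.
LD = Vd × C = 74.80 × 15.00 = 1122 mg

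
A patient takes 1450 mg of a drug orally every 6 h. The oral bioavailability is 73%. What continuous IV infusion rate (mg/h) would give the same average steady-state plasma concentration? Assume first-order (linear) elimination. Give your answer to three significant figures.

176 mg/h

Equivalent systemic input: infusion rate = F·D/τ.
Rate = 0.73 × 1450 / 6 = 176.4 mg/h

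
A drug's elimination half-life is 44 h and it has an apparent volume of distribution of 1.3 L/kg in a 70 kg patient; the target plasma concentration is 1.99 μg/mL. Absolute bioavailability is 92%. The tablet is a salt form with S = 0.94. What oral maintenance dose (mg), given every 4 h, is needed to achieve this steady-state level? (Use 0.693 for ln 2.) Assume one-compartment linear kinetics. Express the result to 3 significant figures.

13.2 mg

Vd = 1.3 L/kg × 70 kg = 91.00 L
k = 0.693/44 = 0.01575 h⁻¹, so CL = k·Vd = 0.01575 × 91.00 = 1.433 L/h
D = CL × Css × τ / F / S = 1.433 × 1.99 × 4 / 0.92 / 0.94 = 13.19 mg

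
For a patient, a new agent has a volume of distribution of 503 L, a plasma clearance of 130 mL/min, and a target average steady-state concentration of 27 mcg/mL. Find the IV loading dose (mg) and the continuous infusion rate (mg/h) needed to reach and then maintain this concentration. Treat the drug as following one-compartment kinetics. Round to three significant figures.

(a) 13600 mg; (b) 211 mg/h

LD = Vd · C_target = 503.0 × 27 = 13580 mg
CL = 130 mL/min × 60/1000 = 7.800 L/h
Maintenance: replace elimination → rate = CL × Css = 7.800 × 27 = 210.6 mg/h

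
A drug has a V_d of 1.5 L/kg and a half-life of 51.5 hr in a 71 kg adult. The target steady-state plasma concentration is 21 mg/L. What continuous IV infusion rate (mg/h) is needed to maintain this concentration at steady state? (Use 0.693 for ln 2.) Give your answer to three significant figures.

Vd = 1.5 L/kg × 71 kg = 106.5 L
CL = 0.693 × Vd / t½ = 0.693 × 106.5 / 51.5 = 1.433 L/h
Infusion rate = CL × Css = 1.433 × 21 = 30.09 mg/h

30.1 mg/h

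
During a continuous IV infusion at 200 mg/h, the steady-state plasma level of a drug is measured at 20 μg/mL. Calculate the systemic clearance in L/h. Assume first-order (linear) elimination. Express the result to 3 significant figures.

At steady state, infusion rate = CL × Css, so CL = rate / Css.
CL = 200 / 20 = 10.00 L/h

10.0 L/h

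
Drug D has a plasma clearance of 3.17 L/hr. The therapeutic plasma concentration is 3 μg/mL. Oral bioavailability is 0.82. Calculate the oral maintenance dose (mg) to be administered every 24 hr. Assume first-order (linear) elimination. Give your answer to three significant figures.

D = CL × Css × τ / F = 3.170 × 3 × 24 / 0.82 = 278.3 mg

278 mg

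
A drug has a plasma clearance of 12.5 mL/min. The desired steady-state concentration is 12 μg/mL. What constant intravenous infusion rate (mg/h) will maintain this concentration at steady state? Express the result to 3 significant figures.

CL = 12.5 mL/min × 60/1000 = 0.7500 L/h
At steady state, infusion rate equals elimination rate: rate in = CL × Css.
Rate = CL × Css = 0.7500 × 12 = 9.000 mg/h

9.00 mg/h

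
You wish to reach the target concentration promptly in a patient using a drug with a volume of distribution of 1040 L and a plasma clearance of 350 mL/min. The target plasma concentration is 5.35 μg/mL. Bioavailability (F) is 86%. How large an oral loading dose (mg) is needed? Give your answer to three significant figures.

6470 mg

LD = Vd × C / F = 1040 × 5.350 / 0.86 = 6470 mg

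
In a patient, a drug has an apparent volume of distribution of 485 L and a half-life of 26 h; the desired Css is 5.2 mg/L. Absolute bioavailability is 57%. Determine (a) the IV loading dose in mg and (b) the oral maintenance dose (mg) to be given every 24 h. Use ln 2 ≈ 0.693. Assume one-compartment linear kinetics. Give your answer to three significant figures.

LD = Vd × C = 485.0 × 5.2 = 2522 mg
CL = 0.693 × Vd / t½ = 0.693 × 485.0 / 26 = 12.93 L/h
D = CL × Css × τ / F = 12.93 × 5.2 × 24 / 0.57 = 2831 mg

(a) 2520 mg; (b) 2830 mg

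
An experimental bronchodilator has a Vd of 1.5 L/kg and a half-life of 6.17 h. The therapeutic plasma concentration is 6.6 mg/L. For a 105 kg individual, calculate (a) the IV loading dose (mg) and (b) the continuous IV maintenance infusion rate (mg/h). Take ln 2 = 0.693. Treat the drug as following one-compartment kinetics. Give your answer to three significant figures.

Total Vd = 1.5 × 105 = 157.5 L
LD = Vd × C = 157.5 × 6.6 = 1040 mg
CL = 0.693 × Vd / t½ = 0.693 × 157.5 / 6.17 = 17.69 L/h
Infusion rate = CL × Css = 17.69 × 6.6 = 116.8 mg/h

(a) 1040 mg; (b) 117 mg/h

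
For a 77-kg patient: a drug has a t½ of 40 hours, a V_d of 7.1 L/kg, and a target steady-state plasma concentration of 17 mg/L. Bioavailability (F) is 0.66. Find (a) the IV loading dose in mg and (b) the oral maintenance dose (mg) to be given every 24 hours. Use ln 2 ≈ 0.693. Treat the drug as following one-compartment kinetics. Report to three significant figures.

Vd(total) = 77 kg × 7.1 L/kg = 546.7 L
LD = Vd × C = 546.7 × 17 = 9294 mg
CL = 0.693 × Vd / t½ = 0.693 × 546.7 / 40 = 9.472 L/h
D = CL × Css × τ / F = 9.472 × 17 × 24 / 0.66 = 5855 mg

(a) 9290 mg; (b) 5860 mg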